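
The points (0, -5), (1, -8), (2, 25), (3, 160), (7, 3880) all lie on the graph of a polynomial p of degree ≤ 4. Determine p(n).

p(n) = n^4 + 5n^3 - 4n^2 - 5n - 5

Write p(n) = an^4 + bn^3 + cn^2 + dn + e. Substituting each data point gives a linear system:
  e = -5
  a + b + c + d + e = -8
  16a + 8b + 4c + 2d + e = 25
  81a + 27b + 9c + 3d + e = 160
  2401a + 343b + 49c + 7d + e = 3880
Solving the system yields a = 1, b = 5, c = -4, d = -5, e = -5.
So p(n) = n^4 + 5n^3 - 4n^2 - 5n - 5.
Check: p(1) = -8. ✓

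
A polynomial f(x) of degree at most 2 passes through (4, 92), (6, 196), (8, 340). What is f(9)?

Write f(x) = ax^2 + bx + c. Substituting each data point gives a linear system:
  16a + 4b + c = 92
  36a + 6b + c = 196
  64a + 8b + c = 340
Solving the system yields a = 5, b = 2, c = 4.
So f(x) = 5x^2 + 2x + 4.
Then f(9) = 427.

427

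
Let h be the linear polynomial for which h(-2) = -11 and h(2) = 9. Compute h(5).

24

Write h(s) = as + b. Substituting each data point gives a linear system:
  -2a + b = -11
  2a + b = 9
Solving the system yields a = 5, b = -1.
So h(s) = 5s - 1.
Then h(5) = 24.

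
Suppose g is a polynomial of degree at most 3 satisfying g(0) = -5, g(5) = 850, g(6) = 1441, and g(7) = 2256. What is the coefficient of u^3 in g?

Write g(u) = au^3 + bu^2 + cu + d. Substituting each data point gives a linear system:
  d = -5
  125a + 25b + 5c + d = 850
  216a + 36b + 6c + d = 1441
  343a + 49b + 7c + d = 2256
Solving the system yields a = 6, b = 4, c = 1, d = -5.
So g(u) = 6u³ + 4u² + u - 5.
The leading coefficient is 6.

6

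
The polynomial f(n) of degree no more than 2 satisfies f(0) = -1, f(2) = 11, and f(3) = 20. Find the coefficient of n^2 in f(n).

1

Write f(n) = an^2 + bn + c. Substituting each data point gives a linear system:
  c = -1
  4a + 2b + c = 11
  9a + 3b + c = 20
Solving the system yields a = 1, b = 4, c = -1.
So f(n) = n² + 4n - 1.
The leading coefficient is 1.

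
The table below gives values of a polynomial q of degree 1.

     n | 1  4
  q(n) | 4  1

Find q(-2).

7

Using the Lagrange interpolation formula with nodes 1, 4:
  L_0(n) = (n - 4) / -3
  L_1(n) = (n - 1) / 3
Then q(n) = 4·L_0(n) + 1·L_1(n).
Expanding and collecting terms gives q(n) = -n + 5.
Evaluating at n = -2: q(-2) = 7.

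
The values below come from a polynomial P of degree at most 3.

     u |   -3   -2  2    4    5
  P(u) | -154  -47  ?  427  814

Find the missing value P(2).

61

The 4 known points determine the degree-3 polynomial uniquely.
Write P(u) = au^3 + bu^2 + cu + d. Substituting each data point gives a linear system:
  -27a + 9b - 3c + d = -154
  -8a + 4b - 2c + d = -47
  64a + 16b + 4c + d = 427
  125a + 25b + 5c + d = 814
Solving the system yields a = 6, b = 2, c = 3, d = -1.
So P(u) = 6u^3 + 2u^2 + 3u - 1.
Then P(2) = 61.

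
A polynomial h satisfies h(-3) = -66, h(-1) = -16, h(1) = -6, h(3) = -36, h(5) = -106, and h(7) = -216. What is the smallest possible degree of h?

2

Forward differences of the values at t = -3, -1, 1, 3, 5, 7:
  h  : -66  -16  -6  -36  -106  -216
  Δ  : 50  10  -30  -70  -110
  Δ^2: -40  -40  -40  -40
  Δ^3: 0  0  0
  Δ^4: 0  0
  Δ^5: 0
The second differences are constant (-40) and nonzero, while all higher differences vanish, so the minimal degree is 2.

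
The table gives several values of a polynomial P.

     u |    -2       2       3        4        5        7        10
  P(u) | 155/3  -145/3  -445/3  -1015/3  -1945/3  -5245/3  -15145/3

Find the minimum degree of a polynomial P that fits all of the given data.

Divided differences on the nodes -2, 2, 3, 4, 5, 7, 10:
  order 0: 155/3  -145/3  -445/3  -1015/3  -1945/3  -5245/3  -15145/3
  order 1: -25  -100  -190  -310  -550  -1100
  order 2: -15  -45  -60  -80  -110
  order 3: -5  -5  -5  -5
  order 4: 0  0  0
  order 5: 0  0
  order 6: 0
The order-3 divided differences are all -5 (nonzero) and every higher order vanishes, so the data lies on a polynomial of degree exactly 3.

3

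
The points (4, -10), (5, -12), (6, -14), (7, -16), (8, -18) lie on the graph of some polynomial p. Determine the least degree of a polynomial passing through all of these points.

Forward differences of the values at n = 4, 5, 6, 7, 8:
  p  : -10  -12  -14  -16  -18
  Δ  : -2  -2  -2  -2
  Δ^2: 0  0  0
  Δ^3: 0  0
  Δ^4: 0
The first differences are constant (-2) and nonzero, while all higher differences vanish, so the minimal degree is 1.

1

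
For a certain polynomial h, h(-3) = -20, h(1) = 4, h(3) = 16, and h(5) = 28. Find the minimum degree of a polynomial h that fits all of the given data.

Divided differences on the nodes -3, 1, 3, 5:
  order 0: -20  4  16  28
  order 1: 6  6  6
  order 2: 0  0
  order 3: 0
The order-1 divided differences are all 6 (nonzero) and every higher order vanishes, so the data lies on a polynomial of degree exactly 1.

1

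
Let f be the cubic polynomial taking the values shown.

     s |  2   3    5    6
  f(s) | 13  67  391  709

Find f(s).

f(s) = 4s^3 - 4s^2 - 2s + 1

Write f(s) = as^3 + bs^2 + cs + d. Substituting each data point gives a linear system:
  8a + 4b + 2c + d = 13
  27a + 9b + 3c + d = 67
  125a + 25b + 5c + d = 391
  216a + 36b + 6c + d = 709
Solving the system yields a = 4, b = -4, c = -2, d = 1.
So f(s) = 4s^3 - 4s^2 - 2s + 1.
Check: f(3) = 67. ✓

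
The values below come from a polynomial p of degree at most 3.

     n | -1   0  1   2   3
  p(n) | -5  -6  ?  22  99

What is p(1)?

-5

On equispaced nodes a degree-3 polynomial has vanishing fourth forward difference, so
  p(-1) - 4·p(0) + 6·p(1) - 4·p(2) + p(3) = 0.
Substituting the known values and solving for p(1):
  6·p(1) = -30
  p(1) = -5.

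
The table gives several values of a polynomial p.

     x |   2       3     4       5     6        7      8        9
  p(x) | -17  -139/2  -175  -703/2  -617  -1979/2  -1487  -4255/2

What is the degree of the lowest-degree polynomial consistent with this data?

Forward differences of the values at x = 2, 3, 4, 5, 6, 7, 8, 9:
  p  : -17  -139/2  -175  -703/2  -617  -1979/2  -1487  -4255/2
  Δ  : -105/2  -211/2  -353/2  -531/2  -745/2  -995/2  -1281/2
  Δ^2: -53  -71  -89  -107  -125  -143
  Δ^3: -18  -18  -18  -18  -18
  Δ^4: 0  0  0  0
  Δ^5: 0  0  0
  Δ^6: 0  0
  Δ^7: 0
The third differences are constant (-18) and nonzero, while all higher differences vanish, so the minimal degree is 3.

3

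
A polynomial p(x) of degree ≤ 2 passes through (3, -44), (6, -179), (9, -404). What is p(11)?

-604

Write p(x) = ax^2 + bx + c. Substituting each data point gives a linear system:
  9a + 3b + c = -44
  36a + 6b + c = -179
  81a + 9b + c = -404
Solving the system yields a = -5, b = 0, c = 1.
So p(x) = -5x² + 1.
Then p(11) = -604.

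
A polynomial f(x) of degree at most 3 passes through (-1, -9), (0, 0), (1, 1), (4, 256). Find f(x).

Using the Lagrange interpolation formula with nodes -1, 0, 1, 4:
  L_0(x) = x(x - 1)(x - 4) / -10
  L_1(x) = (x + 1)(x - 1)(x - 4) / 4
  L_2(x) = (x + 1)x(x - 4) / -6
  L_3(x) = (x + 1)x(x - 1) / 60
Then f(x) = -9·L_0(x) + 0·L_1(x) + 1·L_2(x) + 256·L_3(x).
Expanding and collecting terms gives f(x) = 5x³ - 4x².
Check: f(0) = 0. ✓

f(x) = 5x^3 - 4x^2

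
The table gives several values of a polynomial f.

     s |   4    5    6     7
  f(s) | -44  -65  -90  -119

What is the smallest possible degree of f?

Forward differences of the values at s = 4, 5, 6, 7:
  f  : -44  -65  -90  -119
  Δ  : -21  -25  -29
  Δ^2: -4  -4
  Δ^3: 0
The second differences are constant (-4) and nonzero, while all higher differences vanish, so the minimal degree is 2.

2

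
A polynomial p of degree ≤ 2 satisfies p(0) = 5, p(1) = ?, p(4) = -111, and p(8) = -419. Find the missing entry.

-6

The 3 known points determine the degree-2 polynomial uniquely.
Write p(x) = ax^2 + bx + c. Substituting each data point gives a linear system:
  c = 5
  16a + 4b + c = -111
  64a + 8b + c = -419
Solving the system yields a = -6, b = -5, c = 5.
So p(x) = -6x^2 - 5x + 5.
Then p(1) = -6.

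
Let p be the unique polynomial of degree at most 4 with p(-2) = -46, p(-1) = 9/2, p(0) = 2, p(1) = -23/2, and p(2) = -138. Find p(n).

Write p(n) = an^4 + bn^3 + cn^2 + dn + e. Substituting each data point gives a linear system:
  16a - 8b + 4c - 2d + e = -46
  a - b + c - d + e = 9/2
  e = 2
  a + b + c + d + e = -23/2
  16a + 8b + 4c + 2d + e = -138
Solving the system yields a = -6, b = -5, c = 1/2, d = -3, e = 2.
So p(n) = -6n^4 - 5n^3 + (1/2)n^2 - 3n + 2.
Check: p(-1) = 9/2. ✓

p(n) = -6n^4 - 5n^3 + (1/2)n^2 - 3n + 2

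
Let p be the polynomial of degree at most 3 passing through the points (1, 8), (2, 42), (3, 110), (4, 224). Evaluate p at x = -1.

Forward differences of the values at x = 1, 2, 3, 4:
  p  : 8  42  110  224
  Δ  : 34  68  114
  Δ^2: 34  46
  Δ^3: 12
The third differences are constant, confirming degree 3.
Interpolating (Newton forward form) and evaluating at x = -1 gives p(-1) = -6.

-6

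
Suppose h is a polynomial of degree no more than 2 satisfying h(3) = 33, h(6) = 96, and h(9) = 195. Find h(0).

Write h(s) = as^2 + bs + c. Substituting each data point gives a linear system:
  9a + 3b + c = 33
  36a + 6b + c = 96
  81a + 9b + c = 195
Solving the system yields a = 2, b = 3, c = 6.
So h(s) = 2s² + 3s + 6.
Then h(0) = 6.

6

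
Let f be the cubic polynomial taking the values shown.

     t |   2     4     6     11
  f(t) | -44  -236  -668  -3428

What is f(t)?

f(t) = -2t^3 - 6t^2 - 4t + 4

Write f(t) = at^3 + bt^2 + ct + d. Substituting each data point gives a linear system:
  8a + 4b + 2c + d = -44
  64a + 16b + 4c + d = -236
  216a + 36b + 6c + d = -668
  1331a + 121b + 11c + d = -3428
Solving the system yields a = -2, b = -6, c = -4, d = 4.
So f(t) = -2t³ - 6t² - 4t + 4.
Check: f(11) = -3428. ✓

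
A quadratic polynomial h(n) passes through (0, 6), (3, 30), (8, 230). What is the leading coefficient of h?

Write h(n) = an^2 + bn + c. Substituting each data point gives a linear system:
  c = 6
  9a + 3b + c = 30
  64a + 8b + c = 230
Solving the system yields a = 4, b = -4, c = 6.
So h(n) = 4n² - 4n + 6.
The leading coefficient is 4.

4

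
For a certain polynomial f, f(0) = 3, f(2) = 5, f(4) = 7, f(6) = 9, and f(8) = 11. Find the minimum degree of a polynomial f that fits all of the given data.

1

Forward differences of the values at t = 0, 2, 4, 6, 8:
  f  : 3  5  7  9  11
  Δ  : 2  2  2  2
  Δ^2: 0  0  0
  Δ^3: 0  0
  Δ^4: 0
The first differences are constant (2) and nonzero, while all higher differences vanish, so the minimal degree is 1.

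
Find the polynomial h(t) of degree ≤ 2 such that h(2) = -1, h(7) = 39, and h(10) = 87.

Write h(t) = at^2 + bt + c. Substituting each data point gives a linear system:
  4a + 2b + c = -1
  49a + 7b + c = 39
  100a + 10b + c = 87
Solving the system yields a = 1, b = -1, c = -3.
So h(t) = t^2 - t - 3.
Check: h(2) = -1. ✓

h(t) = t^2 - t - 3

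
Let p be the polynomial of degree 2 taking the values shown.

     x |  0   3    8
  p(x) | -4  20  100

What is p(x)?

p(x) = x^2 + 5x - 4

Write p(x) = ax^2 + bx + c. Substituting each data point gives a linear system:
  c = -4
  9a + 3b + c = 20
  64a + 8b + c = 100
Solving the system yields a = 1, b = 5, c = -4.
So p(x) = x^2 + 5x - 4.
Check: p(0) = -4. ✓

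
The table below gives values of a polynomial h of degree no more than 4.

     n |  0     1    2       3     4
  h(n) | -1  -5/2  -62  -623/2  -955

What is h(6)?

-4600

Write h(n) = an^4 + bn^3 + cn^2 + dn + e. Substituting each data point gives a linear system:
  e = -1
  a + b + c + d + e = -5/2
  16a + 8b + 4c + 2d + e = -62
  81a + 27b + 9c + 3d + e = -623/2
  256a + 64b + 16c + 4d + e = -955
Solving the system yields a = -3, b = -4, c = 4, d = 3/2, e = -1.
So h(n) = -3n⁴ - 4n³ + 4n² + (3/2)n - 1.
Then h(6) = -4600.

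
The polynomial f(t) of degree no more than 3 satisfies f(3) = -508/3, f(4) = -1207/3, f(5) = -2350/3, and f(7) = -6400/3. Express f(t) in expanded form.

f(t) = -6t^3 - 2t^2 + 3t + 5/3

Using the Lagrange interpolation formula with nodes 3, 4, 5, 7:
  L_0(t) = (t - 4)(t - 5)(t - 7) / -8
  L_1(t) = (t - 3)(t - 5)(t - 7) / 3
  L_2(t) = (t - 3)(t - 4)(t - 7) / -4
  L_3(t) = (t - 3)(t - 4)(t - 5) / 24
Then f(t) = -508/3·L_0(t) - 1207/3·L_1(t) - 2350/3·L_2(t) - 6400/3·L_3(t).
Expanding and collecting terms gives f(t) = -6t³ - 2t² + 3t + 5/3.
Check: f(3) = -508/3. ✓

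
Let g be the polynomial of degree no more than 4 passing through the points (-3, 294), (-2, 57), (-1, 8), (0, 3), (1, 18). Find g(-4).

983

Write g(u) = au^4 + bu^3 + cu^2 + du + e. Substituting each data point gives a linear system:
  81a - 27b + 9c - 3d + e = 294
  16a - 8b + 4c - 2d + e = 57
  a - b + c - d + e = 8
  e = 3
  a + b + c + d + e = 18
Solving the system yields a = 5, b = 6, c = 5, d = -1, e = 3.
So g(u) = 5u⁴ + 6u³ + 5u² - u + 3.
Then g(-4) = 983.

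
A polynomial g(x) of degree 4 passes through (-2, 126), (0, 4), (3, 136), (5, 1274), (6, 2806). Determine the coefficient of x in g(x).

Write g(x) = ax^4 + bx^3 + cx^2 + dx + e. Substituting each data point gives a linear system:
  16a - 8b + 4c - 2d + e = 126
  e = 4
  81a + 27b + 9c + 3d + e = 136
  625a + 125b + 25c + 5d + e = 1274
  1296a + 216b + 36c + 6d + e = 2806
Solving the system yields a = 3, b = -6, c = 6, d = -1, e = 4.
So g(x) = 3x⁴ - 6x³ + 6x² - x + 4.
The coefficient of x is -1.

-1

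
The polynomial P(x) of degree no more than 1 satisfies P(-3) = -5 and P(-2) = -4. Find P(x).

Using the Lagrange interpolation formula with nodes -3, -2:
  L_0(x) = (x + 2) / -1
  L_1(x) = (x + 3) / 1
Then P(x) = -5·L_0(x) - 4·L_1(x).
Expanding and collecting terms gives P(x) = x - 2.
Check: P(-2) = -4. ✓

P(x) = x - 2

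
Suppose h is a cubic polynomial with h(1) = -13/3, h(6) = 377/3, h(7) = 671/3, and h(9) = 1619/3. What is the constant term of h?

Write h(u) = au^3 + bu^2 + cu + d. Substituting each data point gives a linear system:
  a + b + c + d = -13/3
  216a + 36b + 6c + d = 377/3
  343a + 49b + 7c + d = 671/3
  729a + 81b + 9c + d = 1619/3
Solving the system yields a = 1, b = -2, c = -3, d = -1/3.
So h(u) = u^3 - 2u^2 - 3u - 1/3.
The constant term is -1/3.

-1/3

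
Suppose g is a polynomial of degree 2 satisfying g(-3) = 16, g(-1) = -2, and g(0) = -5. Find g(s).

Using the Lagrange interpolation formula with nodes -3, -1, 0:
  L_0(s) = (s + 1)s / 6
  L_1(s) = (s + 3)s / -2
  L_2(s) = (s + 3)(s + 1) / 3
Then g(s) = 16·L_0(s) - 2·L_1(s) - 5·L_2(s).
Expanding and collecting terms gives g(s) = 2s^2 - s - 5.
Check: g(-3) = 16. ✓

g(s) = 2s^2 - s - 5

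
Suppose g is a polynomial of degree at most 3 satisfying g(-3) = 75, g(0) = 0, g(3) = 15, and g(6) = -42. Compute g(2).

10

Write g(u) = au^3 + bu^2 + cu + d. Substituting each data point gives a linear system:
  -27a + 9b - 3c + d = 75
  d = 0
  27a + 9b + 3c + d = 15
  216a + 36b + 6c + d = -42
Solving the system yields a = -1, b = 5, c = -1, d = 0.
So g(u) = -u³ + 5u² - u.
Then g(2) = 10.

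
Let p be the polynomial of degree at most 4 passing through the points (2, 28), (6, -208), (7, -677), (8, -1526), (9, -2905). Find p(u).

Write p(u) = au^4 + bu^3 + cu^2 + du + e. Substituting each data point gives a linear system:
  16a + 8b + 4c + 2d + e = 28
  1296a + 216b + 36c + 6d + e = -208
  2401a + 343b + 49c + 7d + e = -677
  4096a + 512b + 64c + 8d + e = -1526
  6561a + 729b + 81c + 9d + e = -2905
Solving the system yields a = -1, b = 5, c = 0, d = 1, e = 2.
So p(u) = -u^4 + 5u^3 + u + 2.
Check: p(8) = -1526. ✓

p(u) = -u^4 + 5u^3 + u + 2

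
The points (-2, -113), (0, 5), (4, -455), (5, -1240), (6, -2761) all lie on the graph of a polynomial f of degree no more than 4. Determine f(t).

Using the Lagrange interpolation formula with nodes -2, 0, 4, 5, 6:
  L_0(t) = t(t - 4)(t - 5)(t - 6) / 672
  L_1(t) = (t + 2)(t - 4)(t - 5)(t - 6) / -240
  L_2(t) = (t + 2)t(t - 5)(t - 6) / 48
  L_3(t) = (t + 2)t(t - 4)(t - 6) / -35
  L_4(t) = (t + 2)t(t - 4)(t - 5) / 96
Then f(t) = -113·L_0(t) + 5·L_1(t) - 455·L_2(t) - 1240·L_3(t) - 2761·L_4(t).
Expanding and collecting terms gives f(t) = -3t⁴ + 6t³ - 5t² + t + 5.
Check: f(-2) = -113. ✓

f(t) = -3t^4 + 6t^3 - 5t^2 + t + 5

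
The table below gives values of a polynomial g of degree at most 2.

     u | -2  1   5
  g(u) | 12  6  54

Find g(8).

132

Using the Lagrange interpolation formula with nodes -2, 1, 5:
  L_0(u) = (u - 1)(u - 5) / 21
  L_1(u) = (u + 2)(u - 5) / -12
  L_2(u) = (u + 2)(u - 1) / 28
Then g(u) = 12·L_0(u) + 6·L_1(u) + 54·L_2(u).
Expanding and collecting terms gives g(u) = 2u^2 + 4.
Evaluating at u = 8: g(8) = 132.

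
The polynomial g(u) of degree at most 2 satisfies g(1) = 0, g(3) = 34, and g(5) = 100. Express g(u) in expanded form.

Write g(u) = au^2 + bu + c. Substituting each data point gives a linear system:
  a + b + c = 0
  9a + 3b + c = 34
  25a + 5b + c = 100
Solving the system yields a = 4, b = 1, c = -5.
So g(u) = 4u² + u - 5.
Check: g(5) = 100. ✓

g(u) = 4u^2 + u - 5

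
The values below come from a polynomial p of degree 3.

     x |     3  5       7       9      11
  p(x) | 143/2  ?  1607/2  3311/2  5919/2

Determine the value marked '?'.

615/2

The 4 known points determine the degree-3 polynomial uniquely.
Write p(x) = ax^3 + bx^2 + cx + d. Substituting each data point gives a linear system:
  27a + 9b + 3c + d = 143/2
  343a + 49b + 7c + d = 1607/2
  729a + 81b + 9c + d = 3311/2
  1331a + 121b + 11c + d = 5919/2
Solving the system yields a = 2, b = 5/2, c = 0, d = -5.
So p(x) = 2x^3 + (5/2)x^2 - 5.
Then p(5) = 615/2.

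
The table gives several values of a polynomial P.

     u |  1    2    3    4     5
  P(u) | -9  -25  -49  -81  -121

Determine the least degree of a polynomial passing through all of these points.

2

Forward differences of the values at u = 1, 2, 3, 4, 5:
  P  : -9  -25  -49  -81  -121
  Δ  : -16  -24  -32  -40
  Δ^2: -8  -8  -8
  Δ^3: 0  0
  Δ^4: 0
The second differences are constant (-8) and nonzero, while all higher differences vanish, so the minimal degree is 2.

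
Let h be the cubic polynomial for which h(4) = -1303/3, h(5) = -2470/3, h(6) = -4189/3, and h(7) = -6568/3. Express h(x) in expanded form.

Using the Lagrange interpolation formula with nodes 4, 5, 6, 7:
  L_0(x) = (x - 5)(x - 6)(x - 7) / -6
  L_1(x) = (x - 4)(x - 6)(x - 7) / 2
  L_2(x) = (x - 4)(x - 5)(x - 7) / -2
  L_3(x) = (x - 4)(x - 5)(x - 6) / 6
Then h(x) = -1303/3·L_0(x) - 2470/3·L_1(x) - 4189/3·L_2(x) - 6568/3·L_3(x).
Expanding and collecting terms gives h(x) = -6x³ - 2x² - 5x + 5/3.
Check: h(5) = -2470/3. ✓

h(x) = -6x^3 - 2x^2 - 5x + 5/3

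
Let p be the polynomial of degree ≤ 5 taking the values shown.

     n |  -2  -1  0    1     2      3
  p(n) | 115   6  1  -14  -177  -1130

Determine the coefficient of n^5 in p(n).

-4

Write p(n) = an^5 + bn^4 + cn^3 + dn^2 + en + k. Substituting each data point gives a linear system:
  -32a + 16b - 8c + 4d - 2e + k = 115
  -a + b - c + d - e + k = 6
  k = 1
  a + b + c + d + e + k = -14
  32a + 16b + 8c + 4d + 2e + k = -177
  243a + 81b + 27c + 9d + 3e + k = -1130
Solving the system yields a = -4, b = -1, c = -1, d = -4, e = -5, k = 1.
So p(n) = -4n⁵ - n⁴ - n³ - 4n² - 5n + 1.
The leading coefficient is -4.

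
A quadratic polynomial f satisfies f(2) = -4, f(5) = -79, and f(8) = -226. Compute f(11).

Using the Lagrange interpolation formula with nodes 2, 5, 8:
  L_0(t) = (t - 5)(t - 8) / 18
  L_1(t) = (t - 2)(t - 8) / -9
  L_2(t) = (t - 2)(t - 5) / 18
Then f(t) = -4·L_0(t) - 79·L_1(t) - 226·L_2(t).
Expanding and collecting terms gives f(t) = -4t^2 + 3t + 6.
Evaluating at t = 11: f(11) = -445.

-445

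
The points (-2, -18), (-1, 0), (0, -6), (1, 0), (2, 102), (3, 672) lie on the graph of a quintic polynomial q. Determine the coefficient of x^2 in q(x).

Write q(x) = ax^5 + bx^4 + cx^3 + dx^2 + ex + k. Substituting each data point gives a linear system:
  -32a + 16b - 8c + 4d - 2e + k = -18
  -a + b - c + d - e + k = 0
  k = -6
  a + b + c + d + e + k = 0
  32a + 16b + 8c + 4d + 2e + k = 102
  243a + 81b + 27c + 9d + 3e + k = 672
Solving the system yields a = 2, b = 2, c = 0, d = 4, e = -2, k = -6.
So q(x) = 2x^5 + 2x^4 + 4x^2 - 2x - 6.
The coefficient of x^2 is 4.

4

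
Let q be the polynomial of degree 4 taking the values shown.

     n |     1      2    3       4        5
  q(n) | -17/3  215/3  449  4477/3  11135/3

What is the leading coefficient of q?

Write q(n) = an^4 + bn^3 + cn^2 + dn + e. Substituting each data point gives a linear system:
  a + b + c + d + e = -17/3
  16a + 8b + 4c + 2d + e = 215/3
  81a + 27b + 9c + 3d + e = 449
  256a + 64b + 16c + 4d + e = 4477/3
  625a + 125b + 25c + 5d + e = 11135/3
Solving the system yields a = 6, b = 1, c = -6, d = -5/3, e = -5.
So q(n) = 6n^4 + n^3 - 6n^2 - (5/3)n - 5.
The leading coefficient is 6.

6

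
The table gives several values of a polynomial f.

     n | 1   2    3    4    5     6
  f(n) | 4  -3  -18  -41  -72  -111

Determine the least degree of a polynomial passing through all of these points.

Forward differences of the values at n = 1, 2, 3, 4, 5, 6:
  f  : 4  -3  -18  -41  -72  -111
  Δ  : -7  -15  -23  -31  -39
  Δ^2: -8  -8  -8  -8
  Δ^3: 0  0  0
  Δ^4: 0  0
  Δ^5: 0
The second differences are constant (-8) and nonzero, while all higher differences vanish, so the minimal degree is 2.

2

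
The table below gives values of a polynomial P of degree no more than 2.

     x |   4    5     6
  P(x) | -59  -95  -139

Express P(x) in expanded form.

P(x) = -4x^2 + 5

Using the Lagrange interpolation formula with nodes 4, 5, 6:
  L_0(x) = (x - 5)(x - 6) / 2
  L_1(x) = (x - 4)(x - 6) / -1
  L_2(x) = (x - 4)(x - 5) / 2
Then P(x) = -59·L_0(x) - 95·L_1(x) - 139·L_2(x).
Expanding and collecting terms gives P(x) = -4x² + 5.
Check: P(4) = -59. ✓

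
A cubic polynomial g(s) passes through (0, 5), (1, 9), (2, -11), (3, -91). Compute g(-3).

Write g(s) = as^3 + bs^2 + cs + d. Substituting each data point gives a linear system:
  d = 5
  a + b + c + d = 9
  8a + 4b + 2c + d = -11
  27a + 9b + 3c + d = -91
Solving the system yields a = -6, b = 6, c = 4, d = 5.
So g(s) = -6s^3 + 6s^2 + 4s + 5.
Then g(-3) = 209.

209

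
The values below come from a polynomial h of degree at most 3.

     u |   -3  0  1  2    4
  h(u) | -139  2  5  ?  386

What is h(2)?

The 4 known points determine the degree-3 polynomial uniquely.
Write h(u) = au^3 + bu^2 + cu + d. Substituting each data point gives a linear system:
  -27a + 9b - 3c + d = -139
  d = 2
  a + b + c + d = 5
  64a + 16b + 4c + d = 386
Solving the system yields a = 6, b = 1, c = -4, d = 2.
So h(u) = 6u³ + u² - 4u + 2.
Then h(2) = 46.

46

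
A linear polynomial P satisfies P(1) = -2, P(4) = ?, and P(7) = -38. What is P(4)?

-20

On equispaced nodes a degree-1 polynomial has vanishing second forward difference, so
  P(1) - 2·P(4) + P(7) = 0.
Substituting the known values and solving for P(4):
  -2·P(4) = 40
  P(4) = -20.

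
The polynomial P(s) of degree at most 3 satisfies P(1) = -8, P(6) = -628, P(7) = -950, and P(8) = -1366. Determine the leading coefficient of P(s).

Write P(s) = as^3 + bs^2 + cs + d. Substituting each data point gives a linear system:
  a + b + c + d = -8
  216a + 36b + 6c + d = -628
  343a + 49b + 7c + d = -950
  512a + 64b + 8c + d = -1366
Solving the system yields a = -2, b = -5, c = -3, d = 2.
So P(s) = -2s^3 - 5s^2 - 3s + 2.
The leading coefficient is -2.

-2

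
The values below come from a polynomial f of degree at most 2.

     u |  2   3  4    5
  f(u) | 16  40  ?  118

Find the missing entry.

The 3 known points determine the degree-2 polynomial uniquely.
Write f(u) = au^2 + bu + c. Substituting each data point gives a linear system:
  4a + 2b + c = 16
  9a + 3b + c = 40
  25a + 5b + c = 118
Solving the system yields a = 5, b = -1, c = -2.
So f(u) = 5u² - u - 2.
Then f(4) = 74.

74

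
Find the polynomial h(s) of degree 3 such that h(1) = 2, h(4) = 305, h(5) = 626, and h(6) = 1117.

Using the Lagrange interpolation formula with nodes 1, 4, 5, 6:
  L_0(s) = (s - 4)(s - 5)(s - 6) / -60
  L_1(s) = (s - 1)(s - 5)(s - 6) / 6
  L_2(s) = (s - 1)(s - 4)(s - 6) / -4
  L_3(s) = (s - 1)(s - 4)(s - 5) / 10
Then h(s) = 2·L_0(s) + 305·L_1(s) + 626·L_2(s) + 1117·L_3(s).
Expanding and collecting terms gives h(s) = 6s^3 - 5s^2 + 1.
Check: h(1) = 2. ✓

h(s) = 6s^3 - 5s^2 + 1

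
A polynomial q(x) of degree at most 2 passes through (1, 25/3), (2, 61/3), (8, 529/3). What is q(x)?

Write q(x) = ax^2 + bx + c. Substituting each data point gives a linear system:
  a + b + c = 25/3
  4a + 2b + c = 61/3
  64a + 8b + c = 529/3
Solving the system yields a = 2, b = 6, c = 1/3.
So q(x) = 2x² + 6x + 1/3.
Check: q(8) = 529/3. ✓

q(x) = 2x^2 + 6x + 1/3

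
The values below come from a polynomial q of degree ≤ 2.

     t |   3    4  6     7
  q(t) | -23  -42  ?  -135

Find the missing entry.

-98

The 3 known points determine the degree-2 polynomial uniquely.
Write q(t) = at^2 + bt + c. Substituting each data point gives a linear system:
  9a + 3b + c = -23
  16a + 4b + c = -42
  49a + 7b + c = -135
Solving the system yields a = -3, b = 2, c = -2.
So q(t) = -3t^2 + 2t - 2.
Then q(6) = -98.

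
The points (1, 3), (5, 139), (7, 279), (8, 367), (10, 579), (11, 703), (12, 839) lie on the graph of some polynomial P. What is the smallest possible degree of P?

Divided differences on the nodes 1, 5, 7, 8, 10, 11, 12:
  order 0: 3  139  279  367  579  703  839
  order 1: 34  70  88  106  124  136
  order 2: 6  6  6  6  6
  order 3: 0  0  0  0
  order 4: 0  0  0
  order 5: 0  0
  order 6: 0
The order-2 divided differences are all 6 (nonzero) and every higher order vanishes, so the data lies on a polynomial of degree exactly 2.

2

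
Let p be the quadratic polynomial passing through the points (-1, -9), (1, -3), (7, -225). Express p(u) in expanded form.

p(u) = -5u^2 + 3u - 1

Write p(u) = au^2 + bu + c. Substituting each data point gives a linear system:
  a - b + c = -9
  a + b + c = -3
  49a + 7b + c = -225
Solving the system yields a = -5, b = 3, c = -1.
So p(u) = -5u^2 + 3u - 1.
Check: p(1) = -3. ✓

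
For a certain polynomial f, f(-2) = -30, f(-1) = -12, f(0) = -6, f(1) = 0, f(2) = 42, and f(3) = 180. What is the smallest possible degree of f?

Forward differences of the values at t = -2, -1, 0, 1, 2, 3:
  f  : -30  -12  -6  0  42  180
  Δ  : 18  6  6  42  138
  Δ^2: -12  0  36  96
  Δ^3: 12  36  60
  Δ^4: 24  24
  Δ^5: 0
The fourth differences are constant (24) and nonzero, while all higher differences vanish, so the minimal degree is 4.

4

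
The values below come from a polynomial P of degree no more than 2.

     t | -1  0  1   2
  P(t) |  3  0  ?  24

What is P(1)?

On equispaced nodes a degree-2 polynomial has vanishing third forward difference, so
  - P(-1) + 3·P(0) - 3·P(1) + P(2) = 0.
Substituting the known values and solving for P(1):
  -3·P(1) = -21
  P(1) = 7.

7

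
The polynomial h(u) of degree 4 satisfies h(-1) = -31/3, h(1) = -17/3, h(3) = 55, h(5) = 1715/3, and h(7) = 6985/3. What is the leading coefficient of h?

Write h(u) = au^4 + bu^3 + cu^2 + du + e. Substituting each data point gives a linear system:
  a - b + c - d + e = -31/3
  a + b + c + d + e = -17/3
  81a + 27b + 9c + 3d + e = 55
  625a + 125b + 25c + 5d + e = 1715/3
  2401a + 343b + 49c + 7d + e = 6985/3
Solving the system yields a = 1, b = 1/3, c = -4, d = 2, e = -5.
So h(u) = u⁴ + (1/3)u³ - 4u² + 2u - 5.
The leading coefficient is 1.

1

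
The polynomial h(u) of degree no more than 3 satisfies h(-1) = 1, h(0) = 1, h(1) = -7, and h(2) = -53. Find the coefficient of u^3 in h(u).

-5

Write h(u) = au^3 + bu^2 + cu + d. Substituting each data point gives a linear system:
  -a + b - c + d = 1
  d = 1
  a + b + c + d = -7
  8a + 4b + 2c + d = -53
Solving the system yields a = -5, b = -4, c = 1, d = 1.
So h(u) = -5u³ - 4u² + u + 1.
The leading coefficient is -5.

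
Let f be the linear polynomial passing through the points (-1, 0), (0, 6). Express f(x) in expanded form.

Write f(x) = ax + b. Substituting each data point gives a linear system:
  -a + b = 0
  b = 6
Solving the system yields a = 6, b = 6.
So f(x) = 6x + 6.
Check: f(0) = 6. ✓

f(x) = 6x + 6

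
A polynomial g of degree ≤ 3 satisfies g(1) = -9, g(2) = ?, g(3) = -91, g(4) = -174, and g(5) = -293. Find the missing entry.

-38

The 4 known points determine the degree-3 polynomial uniquely.
Write g(s) = as^3 + bs^2 + cs + d. Substituting each data point gives a linear system:
  a + b + c + d = -9
  27a + 9b + 3c + d = -91
  64a + 16b + 4c + d = -174
  125a + 25b + 5c + d = -293
Solving the system yields a = -1, b = -6, c = -4, d = 2.
So g(s) = -s^3 - 6s^2 - 4s + 2.
Then g(2) = -38.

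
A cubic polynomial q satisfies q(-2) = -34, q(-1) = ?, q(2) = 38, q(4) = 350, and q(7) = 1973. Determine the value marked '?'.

5

The 4 known points determine the degree-3 polynomial uniquely.
Write q(x) = ax^3 + bx^2 + cx + d. Substituting each data point gives a linear system:
  -8a + 4b - 2c + d = -34
  8a + 4b + 2c + d = 38
  64a + 16b + 4c + d = 350
  343a + 49b + 7c + d = 1973
Solving the system yields a = 6, b = -1, c = -6, d = 6.
So q(x) = 6x^3 - x^2 - 6x + 6.
Then q(-1) = 5.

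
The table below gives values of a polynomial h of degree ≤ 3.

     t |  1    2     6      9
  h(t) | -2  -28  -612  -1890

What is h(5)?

-370

Using the Lagrange interpolation formula with nodes 1, 2, 6, 9:
  L_0(t) = (t - 2)(t - 6)(t - 9) / -40
  L_1(t) = (t - 1)(t - 6)(t - 9) / 28
  L_2(t) = (t - 1)(t - 2)(t - 9) / -60
  L_3(t) = (t - 1)(t - 2)(t - 6) / 168
Then h(t) = -2·L_0(t) - 28·L_1(t) - 612·L_2(t) - 1890·L_3(t).
Expanding and collecting terms gives h(t) = -2t^3 - 6t^2 + 6t.
Evaluating at t = 5: h(5) = -370.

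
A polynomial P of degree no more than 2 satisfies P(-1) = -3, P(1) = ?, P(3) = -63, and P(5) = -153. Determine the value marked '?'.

On equispaced nodes a degree-2 polynomial has vanishing third forward difference, so
  - P(-1) + 3·P(1) - 3·P(3) + P(5) = 0.
Substituting the known values and solving for P(1):
  3·P(1) = -39
  P(1) = -13.

-13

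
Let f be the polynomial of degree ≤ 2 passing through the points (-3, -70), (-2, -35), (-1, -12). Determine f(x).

f(x) = -6x^2 + 5x - 1

Write f(x) = ax^2 + bx + c. Substituting each data point gives a linear system:
  9a - 3b + c = -70
  4a - 2b + c = -35
  a - b + c = -12
Solving the system yields a = -6, b = 5, c = -1.
So f(x) = -6x² + 5x - 1.
Check: f(-3) = -70. ✓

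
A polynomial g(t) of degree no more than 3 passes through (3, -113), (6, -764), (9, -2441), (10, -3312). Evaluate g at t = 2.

Using the Lagrange interpolation formula with nodes 3, 6, 9, 10:
  L_0(t) = (t - 6)(t - 9)(t - 10) / -126
  L_1(t) = (t - 3)(t - 9)(t - 10) / 36
  L_2(t) = (t - 3)(t - 6)(t - 10) / -18
  L_3(t) = (t - 3)(t - 6)(t - 9) / 28
Then g(t) = -113·L_0(t) - 764·L_1(t) - 2441·L_2(t) - 3312·L_3(t).
Expanding and collecting terms gives g(t) = -3t^3 - 3t^2 - t - 2.
Evaluating at t = 2: g(2) = -40.

-40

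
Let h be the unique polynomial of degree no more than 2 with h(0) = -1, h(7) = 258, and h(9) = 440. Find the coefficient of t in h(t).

-5

Write h(t) = at^2 + bt + c. Substituting each data point gives a linear system:
  c = -1
  49a + 7b + c = 258
  81a + 9b + c = 440
Solving the system yields a = 6, b = -5, c = -1.
So h(t) = 6t^2 - 5t - 1.
The coefficient of t is -5.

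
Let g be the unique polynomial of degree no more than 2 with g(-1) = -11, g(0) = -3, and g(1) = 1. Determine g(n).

g(n) = -2n^2 + 6n - 3

Using the Lagrange interpolation formula with nodes -1, 0, 1:
  L_0(n) = n(n - 1) / 2
  L_1(n) = (n + 1)(n - 1) / -1
  L_2(n) = (n + 1)n / 2
Then g(n) = -11·L_0(n) - 3·L_1(n) + 1·L_2(n).
Expanding and collecting terms gives g(n) = -2n^2 + 6n - 3.
Check: g(1) = 1. ✓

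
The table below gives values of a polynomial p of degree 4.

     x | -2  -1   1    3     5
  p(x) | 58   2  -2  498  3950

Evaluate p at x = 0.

Using the Lagrange interpolation formula with nodes -2, -1, 1, 3, 5:
  L_0(x) = (x + 1)(x - 1)(x - 3)(x - 5) / 105
  L_1(x) = (x + 2)(x - 1)(x - 3)(x - 5) / -48
  L_2(x) = (x + 2)(x + 1)(x - 3)(x - 5) / 48
  L_3(x) = (x + 2)(x + 1)(x - 1)(x - 5) / -80
  L_4(x) = (x + 2)(x + 1)(x - 1)(x - 3) / 336
Then p(x) = 58·L_0(x) + 2·L_1(x) - 2·L_2(x) + 498·L_3(x) + 3950·L_4(x).
Expanding and collecting terms gives p(x) = 6x^4 + 3x^3 - 6x^2 - 5x.
Evaluating at x = 0: p(0) = 0.

0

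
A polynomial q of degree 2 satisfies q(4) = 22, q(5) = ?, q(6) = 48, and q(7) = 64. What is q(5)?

The 3 known points determine the degree-2 polynomial uniquely.
Write q(u) = au^2 + bu + c. Substituting each data point gives a linear system:
  16a + 4b + c = 22
  36a + 6b + c = 48
  49a + 7b + c = 64
Solving the system yields a = 1, b = 3, c = -6.
So q(u) = u^2 + 3u - 6.
Then q(5) = 34.

34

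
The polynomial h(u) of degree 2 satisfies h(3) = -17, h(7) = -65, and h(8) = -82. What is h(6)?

Using the Lagrange interpolation formula with nodes 3, 7, 8:
  L_0(u) = (u - 7)(u - 8) / 20
  L_1(u) = (u - 3)(u - 8) / -4
  L_2(u) = (u - 3)(u - 7) / 5
Then h(u) = -17·L_0(u) - 65·L_1(u) - 82·L_2(u).
Expanding and collecting terms gives h(u) = -u² - 2u - 2.
Evaluating at u = 6: h(6) = -50.

-50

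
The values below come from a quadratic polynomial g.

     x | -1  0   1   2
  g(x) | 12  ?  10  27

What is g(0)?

On equispaced nodes a degree-2 polynomial has vanishing third forward difference, so
  - g(-1) + 3·g(0) - 3·g(1) + g(2) = 0.
Substituting the known values and solving for g(0):
  3·g(0) = 15
  g(0) = 5.

5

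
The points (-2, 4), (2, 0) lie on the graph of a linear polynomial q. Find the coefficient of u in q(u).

-1

Write q(u) = au + b. Substituting each data point gives a linear system:
  -2a + b = 4
  2a + b = 0
Solving the system yields a = -1, b = 2.
So q(u) = -u + 2.
The leading coefficient is -1.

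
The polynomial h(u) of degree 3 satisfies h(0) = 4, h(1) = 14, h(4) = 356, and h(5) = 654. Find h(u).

h(u) = 4u^3 + 6u^2 + 4

Write h(u) = au^3 + bu^2 + cu + d. Substituting each data point gives a linear system:
  d = 4
  a + b + c + d = 14
  64a + 16b + 4c + d = 356
  125a + 25b + 5c + d = 654
Solving the system yields a = 4, b = 6, c = 0, d = 4.
So h(u) = 4u^3 + 6u^2 + 4.
Check: h(5) = 654. ✓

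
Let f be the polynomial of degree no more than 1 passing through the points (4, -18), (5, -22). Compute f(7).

-30

Write f(s) = as + b. Substituting each data point gives a linear system:
  4a + b = -18
  5a + b = -22
Solving the system yields a = -4, b = -2.
So f(s) = -4s - 2.
Then f(7) = -30.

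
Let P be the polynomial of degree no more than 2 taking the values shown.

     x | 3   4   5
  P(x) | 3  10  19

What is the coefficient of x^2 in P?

1

Write P(x) = ax^2 + bx + c. Substituting each data point gives a linear system:
  9a + 3b + c = 3
  16a + 4b + c = 10
  25a + 5b + c = 19
Solving the system yields a = 1, b = 0, c = -6.
So P(x) = x^2 - 6.
The leading coefficient is 1.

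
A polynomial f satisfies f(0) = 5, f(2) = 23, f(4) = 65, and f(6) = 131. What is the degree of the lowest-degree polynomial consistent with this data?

Forward differences of the values at n = 0, 2, 4, 6:
  f  : 5  23  65  131
  Δ  : 18  42  66
  Δ^2: 24  24
  Δ^3: 0
The second differences are constant (24) and nonzero, while all higher differences vanish, so the minimal degree is 2.

2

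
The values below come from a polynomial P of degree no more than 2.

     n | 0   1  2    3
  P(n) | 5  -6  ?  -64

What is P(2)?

-29

On equispaced nodes a degree-2 polynomial has vanishing third forward difference, so
  - P(0) + 3·P(1) - 3·P(2) + P(3) = 0.
Substituting the known values and solving for P(2):
  -3·P(2) = 87
  P(2) = -29.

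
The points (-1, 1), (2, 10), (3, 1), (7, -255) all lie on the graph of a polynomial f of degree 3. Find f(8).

-404

Using the Lagrange interpolation formula with nodes -1, 2, 3, 7:
  L_0(x) = (x - 2)(x - 3)(x - 7) / -96
  L_1(x) = (x + 1)(x - 3)(x - 7) / 15
  L_2(x) = (x + 1)(x - 2)(x - 7) / -16
  L_3(x) = (x + 1)(x - 2)(x - 3) / 160
Then f(x) = 1·L_0(x) + 10·L_1(x) + 1·L_2(x) - 255·L_3(x).
Expanding and collecting terms gives f(x) = -x³ + x² + 5x + 4.
Evaluating at x = 8: f(8) = -404.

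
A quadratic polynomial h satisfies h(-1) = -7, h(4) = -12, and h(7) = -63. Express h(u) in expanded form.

Using the Lagrange interpolation formula with nodes -1, 4, 7:
  L_0(u) = (u - 4)(u - 7) / 40
  L_1(u) = (u + 1)(u - 7) / -15
  L_2(u) = (u + 1)(u - 4) / 24
Then h(u) = -7·L_0(u) - 12·L_1(u) - 63·L_2(u).
Expanding and collecting terms gives h(u) = -2u^2 + 5u.
Check: h(-1) = -7. ✓

h(u) = -2u^2 + 5u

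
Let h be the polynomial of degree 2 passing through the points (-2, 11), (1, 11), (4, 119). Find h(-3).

35

Forward differences of the values at t = -2, 1, 4:
  h  : 11  11  119
  Δ  : 0  108
  Δ^2: 108
The second differences are constant, confirming degree 2.
Interpolating (Newton forward form) and evaluating at t = -3 gives h(-3) = 35.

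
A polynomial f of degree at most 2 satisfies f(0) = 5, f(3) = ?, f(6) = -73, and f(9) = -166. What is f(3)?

On equispaced nodes a degree-2 polynomial has vanishing third forward difference, so
  - f(0) + 3·f(3) - 3·f(6) + f(9) = 0.
Substituting the known values and solving for f(3):
  3·f(3) = -48
  f(3) = -16.

-16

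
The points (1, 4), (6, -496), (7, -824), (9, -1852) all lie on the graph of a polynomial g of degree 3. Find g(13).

-5900

Write g(x) = ax^3 + bx^2 + cx + d. Substituting each data point gives a linear system:
  a + b + c + d = 4
  216a + 36b + 6c + d = -496
  343a + 49b + 7c + d = -824
  729a + 81b + 9c + d = -1852
Solving the system yields a = -3, b = 4, c = 1, d = 2.
So g(x) = -3x^3 + 4x^2 + x + 2.
Then g(13) = -5900.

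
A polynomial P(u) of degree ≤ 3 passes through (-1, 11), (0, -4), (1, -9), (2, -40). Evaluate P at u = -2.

72

Using the Lagrange interpolation formula with nodes -1, 0, 1, 2:
  L_0(u) = u(u - 1)(u - 2) / -6
  L_1(u) = (u + 1)(u - 1)(u - 2) / 2
  L_2(u) = (u + 1)u(u - 2) / -2
  L_3(u) = (u + 1)u(u - 1) / 6
Then P(u) = 11·L_0(u) - 4·L_1(u) - 9·L_2(u) - 40·L_3(u).
Expanding and collecting terms gives P(u) = -6u^3 + 5u^2 - 4u - 4.
Evaluating at u = -2: P(-2) = 72.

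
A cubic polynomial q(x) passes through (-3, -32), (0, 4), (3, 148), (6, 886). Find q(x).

q(x) = 3x^3 + 6x^2 + 3x + 4

Write q(x) = ax^3 + bx^2 + cx + d. Substituting each data point gives a linear system:
  -27a + 9b - 3c + d = -32
  d = 4
  27a + 9b + 3c + d = 148
  216a + 36b + 6c + d = 886
Solving the system yields a = 3, b = 6, c = 3, d = 4.
So q(x) = 3x³ + 6x² + 3x + 4.
Check: q(6) = 886. ✓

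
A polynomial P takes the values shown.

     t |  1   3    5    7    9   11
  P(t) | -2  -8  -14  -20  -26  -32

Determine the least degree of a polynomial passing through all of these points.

Forward differences of the values at t = 1, 3, 5, 7, 9, 11:
  P  : -2  -8  -14  -20  -26  -32
  Δ  : -6  -6  -6  -6  -6
  Δ^2: 0  0  0  0
  Δ^3: 0  0  0
  Δ^4: 0  0
  Δ^5: 0
The first differences are constant (-6) and nonzero, while all higher differences vanish, so the minimal degree is 1.

1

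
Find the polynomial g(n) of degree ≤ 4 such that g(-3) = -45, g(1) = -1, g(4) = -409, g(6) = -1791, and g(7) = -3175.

g(n) = -n^4 - 2n^3 - 2n^2 + n + 3

Write g(n) = an^4 + bn^3 + cn^2 + dn + e. Substituting each data point gives a linear system:
  81a - 27b + 9c - 3d + e = -45
  a + b + c + d + e = -1
  256a + 64b + 16c + 4d + e = -409
  1296a + 216b + 36c + 6d + e = -1791
  2401a + 343b + 49c + 7d + e = -3175
Solving the system yields a = -1, b = -2, c = -2, d = 1, e = 3.
So g(n) = -n^4 - 2n^3 - 2n^2 + n + 3.
Check: g(4) = -409. ✓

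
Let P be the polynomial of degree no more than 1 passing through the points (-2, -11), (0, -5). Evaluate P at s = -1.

Write P(s) = as + b. Substituting each data point gives a linear system:
  -2a + b = -11
  b = -5
Solving the system yields a = 3, b = -5.
So P(s) = 3s - 5.
Then P(-1) = -8.

-8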